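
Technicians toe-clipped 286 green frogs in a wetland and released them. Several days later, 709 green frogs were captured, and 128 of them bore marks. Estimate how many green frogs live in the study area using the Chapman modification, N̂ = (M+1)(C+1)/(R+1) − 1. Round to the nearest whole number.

N ≈ 1579

N̂ = (286+1)(709+1)/(128+1) − 1 = 287·710/129 − 1
= 203770/129 − 1 ≈ 1579.6 − 1 ≈ 1578.6 → 1579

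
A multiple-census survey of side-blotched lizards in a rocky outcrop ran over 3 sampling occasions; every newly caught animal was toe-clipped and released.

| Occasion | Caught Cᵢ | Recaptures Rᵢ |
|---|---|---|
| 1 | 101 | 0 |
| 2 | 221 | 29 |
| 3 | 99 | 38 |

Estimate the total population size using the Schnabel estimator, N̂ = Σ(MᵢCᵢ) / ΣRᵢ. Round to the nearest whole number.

Marked at large before each occasion: Mᵢ = Σⱼ<ᵢ (Cⱼ − Rⱼ) → M1=0, M2=101, M3=293
Σ MᵢCᵢ = 0·101 + 101·221 + 293·99 = 0 + 22321 + 29007 = 51328
Σ Rᵢ = 0 + 29 + 38 = 67
N̂ = 51328 / 67 ≈ 766.1 → 766

N ≈ 766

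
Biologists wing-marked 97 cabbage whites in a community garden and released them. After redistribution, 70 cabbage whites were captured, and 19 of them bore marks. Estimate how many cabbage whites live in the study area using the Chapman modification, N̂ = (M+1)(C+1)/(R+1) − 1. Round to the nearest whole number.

N̂ = (97+1)(70+1)/(19+1) − 1 = 98·71/20 − 1
= 6958/20 − 1 ≈ 347.9 − 1 ≈ 346.9 → 347

N ≈ 347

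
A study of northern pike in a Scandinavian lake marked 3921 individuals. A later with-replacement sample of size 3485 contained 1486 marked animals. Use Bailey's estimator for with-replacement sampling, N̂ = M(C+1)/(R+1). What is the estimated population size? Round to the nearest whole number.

N ≈ 9192

N̂ = 3921·(3485+1)/(1486+1) = 3921·3486/1487 = 13668606/1487 ≈ 9192.1 → 9192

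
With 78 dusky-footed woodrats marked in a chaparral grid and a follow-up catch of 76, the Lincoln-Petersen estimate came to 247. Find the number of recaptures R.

R = 24

From N = M·C/R: R = M·C / N = 78·76 / 247 = 5928 / 247 = 24.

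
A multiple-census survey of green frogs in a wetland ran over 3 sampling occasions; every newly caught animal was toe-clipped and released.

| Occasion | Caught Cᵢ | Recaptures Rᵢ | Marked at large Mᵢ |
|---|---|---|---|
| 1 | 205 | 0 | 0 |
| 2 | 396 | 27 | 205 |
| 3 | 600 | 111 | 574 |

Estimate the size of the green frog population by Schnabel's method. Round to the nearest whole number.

Σ MᵢCᵢ = 0·205 + 205·396 + 574·600 = 0 + 81180 + 344400 = 425580
Σ Rᵢ = 0 + 27 + 111 = 138
N̂ = 425580 / 138 ≈ 3083.9 → 3084

N ≈ 3084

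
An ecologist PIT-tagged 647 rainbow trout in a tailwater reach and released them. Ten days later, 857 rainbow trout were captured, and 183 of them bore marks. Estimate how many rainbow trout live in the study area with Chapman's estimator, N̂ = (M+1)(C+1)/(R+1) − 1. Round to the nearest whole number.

N̂ = (647+1)(857+1)/(183+1) − 1 = 648·858/184 − 1
= 555984/184 − 1 ≈ 3021.7 − 1 ≈ 3020.7 → 3021

N ≈ 3021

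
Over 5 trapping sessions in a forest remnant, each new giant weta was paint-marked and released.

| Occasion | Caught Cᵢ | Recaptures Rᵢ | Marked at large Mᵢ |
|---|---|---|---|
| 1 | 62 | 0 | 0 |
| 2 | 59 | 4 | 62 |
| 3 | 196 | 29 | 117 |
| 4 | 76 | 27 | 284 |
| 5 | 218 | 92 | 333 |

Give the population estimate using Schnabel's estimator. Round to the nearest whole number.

Σ MᵢCᵢ = 0·62 + 62·59 + 117·196 + 284·76 + 333·218 = 0 + 3658 + 22932 + 21584 + 72594 = 120768
Σ Rᵢ = 0 + 4 + 29 + 27 + 92 = 152
N̂ = 120768 / 152 ≈ 794.5 → 795

N ≈ 795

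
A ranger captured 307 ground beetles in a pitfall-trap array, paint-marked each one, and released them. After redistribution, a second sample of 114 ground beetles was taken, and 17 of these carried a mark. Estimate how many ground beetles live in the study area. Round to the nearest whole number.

N ≈ 2059

N = (307 × 114) / 17 = 34998 / 17 ≈ 2058.7 → 2059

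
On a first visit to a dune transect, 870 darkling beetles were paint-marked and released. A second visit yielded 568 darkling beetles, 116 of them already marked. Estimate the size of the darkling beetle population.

N = (870 × 568) / 116 = 494160 / 116 = 4260

N = 4260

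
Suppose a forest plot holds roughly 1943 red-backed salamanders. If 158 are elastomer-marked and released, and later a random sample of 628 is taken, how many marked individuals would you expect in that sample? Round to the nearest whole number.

expected recaptures ≈ 51

The marked fraction of the population is 158/1943, so in a sample of 628 expect C·(M/N) marked.
E[R] = 158 × 628 / 1943 = 99224 / 1943 ≈ 51.1 → 51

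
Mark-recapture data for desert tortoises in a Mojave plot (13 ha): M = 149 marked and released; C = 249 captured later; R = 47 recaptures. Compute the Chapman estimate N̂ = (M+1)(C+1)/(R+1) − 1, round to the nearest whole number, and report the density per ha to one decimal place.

density ≈ 60.0 desert tortoises per ha

N̂ = 150·250/48 − 1 = 37500/48 − 1 ≈ 780.2 → 780
Density = N̂ / area = 780 / 13 = 60.0 per ha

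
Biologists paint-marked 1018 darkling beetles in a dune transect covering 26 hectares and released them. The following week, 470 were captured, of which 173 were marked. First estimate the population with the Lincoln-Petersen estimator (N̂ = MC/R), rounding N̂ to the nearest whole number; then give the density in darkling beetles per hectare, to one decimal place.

N̂ = 1018·470/173 = 478460/173 ≈ 2765.7 → 2766
Density = N̂ / area = 2766 / 26 ≈ 106.38 → 106.4 per hectare

density ≈ 106.4 darkling beetles per hectare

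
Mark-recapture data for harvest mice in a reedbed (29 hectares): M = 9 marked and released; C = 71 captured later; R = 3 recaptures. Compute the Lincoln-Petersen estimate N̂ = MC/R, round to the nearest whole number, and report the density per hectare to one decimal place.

N̂ = 9·71/3 = 639/3 = 213
Density = N̂ / area = 213 / 29 ≈ 7.34 → 7.3 per hectare

density ≈ 7.3 harvest mice per hectare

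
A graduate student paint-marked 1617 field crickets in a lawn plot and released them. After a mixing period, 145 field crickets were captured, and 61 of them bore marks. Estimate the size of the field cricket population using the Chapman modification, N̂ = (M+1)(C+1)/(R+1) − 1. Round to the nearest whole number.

N̂ = (1617+1)(145+1)/(61+1) − 1 = 1618·146/62 − 1
= 236228/62 − 1 ≈ 3810.1 − 1 ≈ 3809.1 → 3809

N ≈ 3809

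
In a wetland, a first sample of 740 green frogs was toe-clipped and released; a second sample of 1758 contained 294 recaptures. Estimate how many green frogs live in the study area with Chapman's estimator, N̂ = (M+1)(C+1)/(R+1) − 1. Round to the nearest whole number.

N ≈ 4417

N̂ = (740+1)(1758+1)/(294+1) − 1 = 741·1759/295 − 1
= 1303419/295 − 1 ≈ 4418.4 − 1 ≈ 4417.4 → 4417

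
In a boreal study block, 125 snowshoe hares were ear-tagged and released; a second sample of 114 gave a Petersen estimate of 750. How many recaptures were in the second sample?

From N = M·C/R: R = M·C / N = 125·114 / 750 = 14250 / 750 = 19.

R = 19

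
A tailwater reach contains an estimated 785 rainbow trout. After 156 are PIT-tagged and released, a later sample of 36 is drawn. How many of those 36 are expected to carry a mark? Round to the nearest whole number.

Expected recaptures E[R] = M·C / N.
E[R] = 156 × 36 / 785 = 5616 / 785 ≈ 7.2 → 7

expected recaptures ≈ 7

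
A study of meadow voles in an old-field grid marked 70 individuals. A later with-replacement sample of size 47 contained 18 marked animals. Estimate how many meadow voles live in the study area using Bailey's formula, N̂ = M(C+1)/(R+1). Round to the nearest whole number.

N̂ = 70·(47+1)/(18+1) = 70·48/19 = 3360/19 ≈ 176.8 → 177

N ≈ 177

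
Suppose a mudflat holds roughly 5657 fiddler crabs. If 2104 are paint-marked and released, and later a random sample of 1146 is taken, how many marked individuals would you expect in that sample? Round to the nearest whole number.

The marked fraction of the population is 2104/5657, so in a sample of 1146 expect C·(M/N) marked.
E[R] = 2104 × 1146 / 5657 = 2411184 / 5657 ≈ 426.2 → 426

expected recaptures ≈ 426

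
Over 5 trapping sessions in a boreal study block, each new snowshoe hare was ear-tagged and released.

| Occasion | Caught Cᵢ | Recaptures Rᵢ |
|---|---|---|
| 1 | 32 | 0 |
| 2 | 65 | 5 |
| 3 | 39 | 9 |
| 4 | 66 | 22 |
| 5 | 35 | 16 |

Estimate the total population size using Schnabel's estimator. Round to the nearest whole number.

Marked at large before each occasion: Mᵢ = Σⱼ<ᵢ (Cⱼ − Rⱼ) → M1=0, M2=32, M3=92, M4=122, M5=166
Σ MᵢCᵢ = 0·32 + 32·65 + 92·39 + 122·66 + 166·35 = 0 + 2080 + 3588 + 8052 + 5810 = 19530
Σ Rᵢ = 0 + 5 + 9 + 22 + 16 = 52
N̂ = 19530 / 52 ≈ 375.6 → 376

N ≈ 376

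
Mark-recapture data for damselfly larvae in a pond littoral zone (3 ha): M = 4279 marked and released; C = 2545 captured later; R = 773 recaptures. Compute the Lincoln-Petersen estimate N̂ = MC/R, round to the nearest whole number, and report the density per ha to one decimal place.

N̂ = 4279·2545/773 = 10890055/773 ≈ 14088.0 → 14088
Density = N̂ / area = 14088 / 3 = 4696.0 per ha

density ≈ 4696.0 damselfly larvae per ha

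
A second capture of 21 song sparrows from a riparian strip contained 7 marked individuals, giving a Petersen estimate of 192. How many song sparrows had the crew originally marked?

M = 64

From N = M·C/R: M = N·R / C = 192·7 / 21 = 1344 / 21 = 64.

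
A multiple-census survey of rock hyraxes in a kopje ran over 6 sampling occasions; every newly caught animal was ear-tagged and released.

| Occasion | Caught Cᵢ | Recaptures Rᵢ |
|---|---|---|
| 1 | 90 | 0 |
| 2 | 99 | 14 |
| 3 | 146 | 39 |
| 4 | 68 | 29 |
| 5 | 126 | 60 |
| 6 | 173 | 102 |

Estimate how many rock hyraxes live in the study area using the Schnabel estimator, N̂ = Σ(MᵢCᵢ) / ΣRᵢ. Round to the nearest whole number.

Marked at large before each occasion: Mᵢ = Σⱼ<ᵢ (Cⱼ − Rⱼ) → M1=0, M2=90, M3=175, M4=282, M5=321, M6=387
Σ MᵢCᵢ = 0·90 + 90·99 + 175·146 + 282·68 + 321·126 + 387·173 = 0 + 8910 + 25550 + 19176 + 40446 + 66951 = 161033
Σ Rᵢ = 0 + 14 + 39 + 29 + 60 + 102 = 244
N̂ = 161033 / 244 ≈ 660.0 → 660

N ≈ 660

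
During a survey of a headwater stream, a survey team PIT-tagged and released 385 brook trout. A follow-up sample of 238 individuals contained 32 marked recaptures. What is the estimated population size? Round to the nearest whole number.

N = (385 × 238) / 32 = 91630 / 32 ≈ 2863.4 → 2863

N ≈ 2863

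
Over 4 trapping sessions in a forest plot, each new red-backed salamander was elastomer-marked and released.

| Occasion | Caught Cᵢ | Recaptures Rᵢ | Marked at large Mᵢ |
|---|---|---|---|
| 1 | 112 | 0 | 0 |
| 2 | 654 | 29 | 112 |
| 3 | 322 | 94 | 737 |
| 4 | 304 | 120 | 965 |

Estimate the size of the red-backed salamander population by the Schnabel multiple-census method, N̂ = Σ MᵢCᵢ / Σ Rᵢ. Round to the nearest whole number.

Σ MᵢCᵢ = 0·112 + 112·654 + 737·322 + 965·304 = 0 + 73248 + 237314 + 293360 = 603922
Σ Rᵢ = 0 + 29 + 94 + 120 = 243
N̂ = 603922 / 243 ≈ 2485.3 → 2485

N ≈ 2485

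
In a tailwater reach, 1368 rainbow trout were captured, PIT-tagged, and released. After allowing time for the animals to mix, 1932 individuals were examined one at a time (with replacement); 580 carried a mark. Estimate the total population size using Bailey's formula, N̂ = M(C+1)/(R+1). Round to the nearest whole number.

N̂ = 1368·(1932+1)/(580+1) = 1368·1933/581 = 2644344/581 ≈ 4551.4 → 4551

N ≈ 4551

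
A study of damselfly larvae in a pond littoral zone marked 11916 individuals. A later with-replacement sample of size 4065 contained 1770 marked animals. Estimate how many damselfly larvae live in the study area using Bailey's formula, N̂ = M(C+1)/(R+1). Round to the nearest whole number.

N ≈ 27,358

N̂ = 11916·(4065+1)/(1770+1) = 11916·4066/1771 = 48450456/1771 ≈ 27357.7 → 27358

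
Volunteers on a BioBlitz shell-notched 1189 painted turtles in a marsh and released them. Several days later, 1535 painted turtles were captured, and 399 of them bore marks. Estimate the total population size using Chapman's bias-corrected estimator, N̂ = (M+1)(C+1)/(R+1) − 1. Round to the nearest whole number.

N ≈ 4569

N̂ = (1189+1)(1535+1)/(399+1) − 1 = 1190·1536/400 − 1
= 1827840/400 − 1 ≈ 4569.6 − 1 ≈ 4568.6 → 4569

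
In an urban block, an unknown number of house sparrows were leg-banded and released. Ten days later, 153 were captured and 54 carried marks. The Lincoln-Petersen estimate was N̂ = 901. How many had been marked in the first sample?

M = 318

From N = M·C/R: M = N·R / C = 901·54 / 153 = 48654 / 153 = 318.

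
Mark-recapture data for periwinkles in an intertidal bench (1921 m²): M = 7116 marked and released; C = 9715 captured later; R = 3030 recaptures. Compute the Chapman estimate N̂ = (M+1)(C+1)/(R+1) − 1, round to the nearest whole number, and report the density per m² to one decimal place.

N̂ = 7117·9716/3031 − 1 = 69148772/3031 − 1 ≈ 22812.8 → 22813
Density = N̂ / area = 22813 / 1921 ≈ 11.88 → 11.9 per m²

density ≈ 11.9 periwinkles per m²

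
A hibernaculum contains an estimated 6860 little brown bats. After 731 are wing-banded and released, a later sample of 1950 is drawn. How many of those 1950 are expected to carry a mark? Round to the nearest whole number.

expected recaptures ≈ 208

The marked fraction of the population is 731/6860, so in a sample of 1950 expect C·(M/N) marked.
E[R] = 731 × 1950 / 6860 = 1425450 / 6860 ≈ 207.8 → 208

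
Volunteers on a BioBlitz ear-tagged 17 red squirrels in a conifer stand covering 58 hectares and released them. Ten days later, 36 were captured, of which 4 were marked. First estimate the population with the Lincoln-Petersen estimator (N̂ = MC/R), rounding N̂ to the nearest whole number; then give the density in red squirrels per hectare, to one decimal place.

N̂ = 17·36/4 = 612/4 = 153
Density = N̂ / area = 153 / 58 ≈ 2.64 → 2.6 per hectare

density ≈ 2.6 red squirrels per hectare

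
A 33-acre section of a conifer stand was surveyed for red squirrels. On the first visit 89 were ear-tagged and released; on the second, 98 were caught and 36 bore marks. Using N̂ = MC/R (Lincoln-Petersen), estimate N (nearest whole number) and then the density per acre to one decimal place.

density ≈ 7.3 red squirrels per acre

N̂ = 89·98/36 = 8722/36 ≈ 242.3 → 242
Density = N̂ / area = 242 / 33 ≈ 7.33 → 7.3 per acre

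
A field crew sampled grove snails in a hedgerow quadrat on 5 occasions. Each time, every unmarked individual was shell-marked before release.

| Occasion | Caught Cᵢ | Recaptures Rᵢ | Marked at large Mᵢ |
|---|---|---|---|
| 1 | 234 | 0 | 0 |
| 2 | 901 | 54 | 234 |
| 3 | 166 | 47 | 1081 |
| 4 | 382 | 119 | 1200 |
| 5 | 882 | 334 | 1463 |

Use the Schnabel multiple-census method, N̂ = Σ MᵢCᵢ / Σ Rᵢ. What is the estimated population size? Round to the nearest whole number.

Σ MᵢCᵢ = 0·234 + 234·901 + 1081·166 + 1200·382 + 1463·882 = 0 + 210834 + 179446 + 458400 + 1290366 = 2139046
Σ Rᵢ = 0 + 54 + 47 + 119 + 334 = 554
N̂ = 2139046 / 554 ≈ 3861.1 → 3861

N ≈ 3861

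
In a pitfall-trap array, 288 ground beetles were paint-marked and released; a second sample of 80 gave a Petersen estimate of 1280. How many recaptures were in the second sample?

From N = M·C/R: R = M·C / N = 288·80 / 1280 = 23040 / 1280 = 18.

R = 18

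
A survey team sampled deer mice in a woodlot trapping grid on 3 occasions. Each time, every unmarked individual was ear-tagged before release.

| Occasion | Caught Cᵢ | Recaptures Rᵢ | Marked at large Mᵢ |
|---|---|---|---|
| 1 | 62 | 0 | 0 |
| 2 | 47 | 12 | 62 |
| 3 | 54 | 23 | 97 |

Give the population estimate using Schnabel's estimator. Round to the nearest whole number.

N ≈ 233

Σ MᵢCᵢ = 0·62 + 62·47 + 97·54 = 0 + 2914 + 5238 = 8152
Σ Rᵢ = 0 + 12 + 23 = 35
N̂ = 8152 / 35 ≈ 232.9 → 233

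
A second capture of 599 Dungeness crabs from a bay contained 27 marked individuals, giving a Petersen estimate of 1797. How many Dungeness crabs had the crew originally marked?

M = 81

From N = M·C/R: M = N·R / C = 1797·27 / 599 = 48519 / 599 = 81.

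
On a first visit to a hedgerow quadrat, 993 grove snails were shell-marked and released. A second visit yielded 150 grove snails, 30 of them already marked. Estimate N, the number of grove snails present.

N = 4965

N = (993 × 150) / 30 = 148950 / 30 = 4965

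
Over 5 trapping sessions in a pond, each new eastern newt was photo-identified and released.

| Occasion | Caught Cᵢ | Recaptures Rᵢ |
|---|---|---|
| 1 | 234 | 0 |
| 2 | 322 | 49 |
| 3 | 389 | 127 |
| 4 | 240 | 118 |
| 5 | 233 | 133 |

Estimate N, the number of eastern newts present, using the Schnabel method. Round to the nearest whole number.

N ≈ 1557

Marked at large before each occasion: Mᵢ = Σⱼ<ᵢ (Cⱼ − Rⱼ) → M1=0, M2=234, M3=507, M4=769, M5=891
Σ MᵢCᵢ = 0·234 + 234·322 + 507·389 + 769·240 + 891·233 = 0 + 75348 + 197223 + 184560 + 207603 = 664734
Σ Rᵢ = 0 + 49 + 127 + 118 + 133 = 427
N̂ = 664734 / 427 ≈ 1556.8 → 1557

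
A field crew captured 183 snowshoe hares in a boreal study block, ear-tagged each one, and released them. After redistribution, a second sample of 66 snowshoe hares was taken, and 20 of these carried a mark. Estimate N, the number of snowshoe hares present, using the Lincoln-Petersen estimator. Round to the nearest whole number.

N ≈ 604

The marked fraction in the recapture sample should equal the marked fraction in the population: 20/66 = 183/N.
N = (183 × 66) / 20 = 12078 / 20 ≈ 603.9 → 604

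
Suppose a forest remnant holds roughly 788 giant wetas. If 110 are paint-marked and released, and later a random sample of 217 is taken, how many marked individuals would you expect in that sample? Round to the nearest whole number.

expected recaptures ≈ 30

The marked fraction of the population is 110/788, so in a sample of 217 expect C·(M/N) marked.
E[R] = 110 × 217 / 788 = 23870 / 788 ≈ 30.3 → 30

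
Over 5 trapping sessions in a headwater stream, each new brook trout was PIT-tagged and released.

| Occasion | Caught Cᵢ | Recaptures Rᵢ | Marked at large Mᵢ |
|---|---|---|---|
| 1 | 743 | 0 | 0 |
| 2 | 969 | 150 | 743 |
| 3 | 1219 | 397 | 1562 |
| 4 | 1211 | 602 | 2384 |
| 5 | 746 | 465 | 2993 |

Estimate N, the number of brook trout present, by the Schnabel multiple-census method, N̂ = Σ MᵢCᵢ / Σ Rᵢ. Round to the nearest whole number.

N ≈ 4798

Σ MᵢCᵢ = 0·743 + 743·969 + 1562·1219 + 2384·1211 + 2993·746 = 0 + 719967 + 1904078 + 2887024 + 2232778 = 7743847
Σ Rᵢ = 0 + 150 + 397 + 602 + 465 = 1614
N̂ = 7743847 / 1614 ≈ 4797.9 → 4798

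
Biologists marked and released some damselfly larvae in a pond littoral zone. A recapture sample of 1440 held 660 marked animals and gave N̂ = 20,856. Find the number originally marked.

M = 9559

From N = M·C/R: M = N·R / C = 20856·660 / 1440 = 13764960 / 1440 = 9559.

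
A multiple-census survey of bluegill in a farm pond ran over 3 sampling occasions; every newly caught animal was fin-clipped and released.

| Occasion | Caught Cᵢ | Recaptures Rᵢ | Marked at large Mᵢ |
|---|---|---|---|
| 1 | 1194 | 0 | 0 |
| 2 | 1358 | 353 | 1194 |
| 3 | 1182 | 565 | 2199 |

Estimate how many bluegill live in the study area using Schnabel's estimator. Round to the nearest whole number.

N ≈ 4598

Σ MᵢCᵢ = 0·1194 + 1194·1358 + 2199·1182 = 0 + 1621452 + 2599218 = 4220670
Σ Rᵢ = 0 + 353 + 565 = 918
N̂ = 4220670 / 918 ≈ 4597.7 → 4598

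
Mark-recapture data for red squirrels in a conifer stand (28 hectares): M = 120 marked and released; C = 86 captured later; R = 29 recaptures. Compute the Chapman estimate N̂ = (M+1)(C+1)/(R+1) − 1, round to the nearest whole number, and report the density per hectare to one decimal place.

N̂ = 121·87/30 − 1 = 10527/30 − 1 ≈ 349.9 → 350
Density = N̂ / area = 350 / 28 ≈ 12.50 → 12.5 per hectare

density ≈ 12.5 red squirrels per hectare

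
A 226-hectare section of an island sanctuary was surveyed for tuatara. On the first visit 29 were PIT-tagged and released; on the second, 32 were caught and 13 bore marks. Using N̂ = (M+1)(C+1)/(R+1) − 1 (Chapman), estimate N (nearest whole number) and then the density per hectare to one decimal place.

density ≈ 0.3 tuatara per hectare

N̂ = 30·33/14 − 1 = 990/14 − 1 ≈ 69.7 → 70
Density = N̂ / area = 70 / 226 ≈ 0.31 → 0.3 per hectare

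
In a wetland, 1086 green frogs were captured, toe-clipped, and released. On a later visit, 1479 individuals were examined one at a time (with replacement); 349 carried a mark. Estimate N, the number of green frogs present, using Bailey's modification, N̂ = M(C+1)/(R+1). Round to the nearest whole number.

N ≈ 4592

N̂ = 1086·(1479+1)/(349+1) = 1086·1480/350 = 1607280/350 ≈ 4592.2 → 4592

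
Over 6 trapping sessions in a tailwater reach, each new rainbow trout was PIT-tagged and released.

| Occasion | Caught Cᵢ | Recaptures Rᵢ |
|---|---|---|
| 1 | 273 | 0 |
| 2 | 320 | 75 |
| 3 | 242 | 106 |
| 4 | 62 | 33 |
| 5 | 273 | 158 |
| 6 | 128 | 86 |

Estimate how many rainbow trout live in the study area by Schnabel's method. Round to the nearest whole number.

N ≈ 1183

Marked at large before each occasion: Mᵢ = Σⱼ<ᵢ (Cⱼ − Rⱼ) → M1=0, M2=273, M3=518, M4=654, M5=683, M6=798
Σ MᵢCᵢ = 0·273 + 273·320 + 518·242 + 654·62 + 683·273 + 798·128 = 0 + 87360 + 125356 + 40548 + 186459 + 102144 = 541867
Σ Rᵢ = 0 + 75 + 106 + 33 + 158 + 86 = 458
N̂ = 541867 / 458 ≈ 1183.1 → 1183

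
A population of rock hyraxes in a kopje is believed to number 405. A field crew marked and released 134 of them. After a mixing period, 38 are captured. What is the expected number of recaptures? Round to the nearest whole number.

expected recaptures ≈ 13

The marked fraction of the population is 134/405, so in a sample of 38 expect C·(M/N) marked.
E[R] = 134 × 38 / 405 = 5092 / 405 ≈ 12.6 → 13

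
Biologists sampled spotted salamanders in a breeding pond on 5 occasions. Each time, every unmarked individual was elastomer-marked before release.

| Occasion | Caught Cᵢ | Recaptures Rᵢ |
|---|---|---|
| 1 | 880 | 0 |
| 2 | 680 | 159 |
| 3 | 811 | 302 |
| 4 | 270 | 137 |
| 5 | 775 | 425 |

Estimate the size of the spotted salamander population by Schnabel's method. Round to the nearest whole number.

Marked at large before each occasion: Mᵢ = Σⱼ<ᵢ (Cⱼ − Rⱼ) → M1=0, M2=880, M3=1401, M4=1910, M5=2043
Σ MᵢCᵢ = 0·880 + 880·680 + 1401·811 + 1910·270 + 2043·775 = 0 + 598400 + 1136211 + 515700 + 1583325 = 3833636
Σ Rᵢ = 0 + 159 + 302 + 137 + 425 = 1023
N̂ = 3833636 / 1023 ≈ 3747.4 → 3747

N ≈ 3747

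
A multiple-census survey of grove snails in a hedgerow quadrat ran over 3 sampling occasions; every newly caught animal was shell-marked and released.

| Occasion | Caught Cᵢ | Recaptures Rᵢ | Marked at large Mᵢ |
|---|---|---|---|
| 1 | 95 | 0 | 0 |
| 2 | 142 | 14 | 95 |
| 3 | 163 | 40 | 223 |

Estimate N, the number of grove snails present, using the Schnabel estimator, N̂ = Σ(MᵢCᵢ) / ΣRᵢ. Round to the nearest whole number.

N ≈ 923

Σ MᵢCᵢ = 0·95 + 95·142 + 223·163 = 0 + 13490 + 36349 = 49839
Σ Rᵢ = 0 + 14 + 40 = 54
N̂ = 49839 / 54 ≈ 922.9 → 923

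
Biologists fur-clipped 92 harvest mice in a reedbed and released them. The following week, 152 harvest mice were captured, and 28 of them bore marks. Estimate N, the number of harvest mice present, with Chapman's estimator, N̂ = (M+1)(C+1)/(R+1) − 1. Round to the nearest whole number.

N̂ = (92+1)(152+1)/(28+1) − 1 = 93·153/29 − 1
= 14229/29 − 1 ≈ 490.7 − 1 ≈ 489.7 → 490

N ≈ 490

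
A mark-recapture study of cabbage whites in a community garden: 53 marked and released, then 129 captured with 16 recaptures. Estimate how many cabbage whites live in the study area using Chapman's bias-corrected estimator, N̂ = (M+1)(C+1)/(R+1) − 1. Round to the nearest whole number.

N ≈ 412

N̂ = (53+1)(129+1)/(16+1) − 1 = 54·130/17 − 1
= 7020/17 − 1 ≈ 412.9 − 1 ≈ 411.9 → 412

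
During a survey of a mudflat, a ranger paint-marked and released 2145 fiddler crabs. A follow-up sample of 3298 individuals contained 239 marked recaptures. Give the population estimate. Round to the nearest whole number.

N ≈ 29,599

Lincoln-Petersen assumes M/N = R/C, so N = M·C / R.
N = (2145 × 3298) / 239 = 7074210 / 239 ≈ 29599.2 → 29599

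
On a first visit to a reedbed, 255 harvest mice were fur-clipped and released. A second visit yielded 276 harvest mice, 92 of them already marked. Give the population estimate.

If marked individuals mix randomly, R/C ≈ M/N, giving N ≈ M·C/R.
N = (255 × 276) / 92 = 70380 / 92 = 765

N = 765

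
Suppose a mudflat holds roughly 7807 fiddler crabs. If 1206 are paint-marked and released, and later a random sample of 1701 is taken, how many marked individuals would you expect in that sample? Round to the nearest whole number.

expected recaptures ≈ 263

The marked fraction of the population is 1206/7807, so in a sample of 1701 expect C·(M/N) marked.
E[R] = 1206 × 1701 / 7807 = 2051406 / 7807 ≈ 262.8 → 263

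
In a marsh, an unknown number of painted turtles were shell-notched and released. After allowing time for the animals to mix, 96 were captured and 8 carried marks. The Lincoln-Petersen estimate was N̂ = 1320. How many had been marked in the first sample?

M = 110

From N = M·C/R: M = N·R / C = 1320·8 / 96 = 10560 / 96 = 110.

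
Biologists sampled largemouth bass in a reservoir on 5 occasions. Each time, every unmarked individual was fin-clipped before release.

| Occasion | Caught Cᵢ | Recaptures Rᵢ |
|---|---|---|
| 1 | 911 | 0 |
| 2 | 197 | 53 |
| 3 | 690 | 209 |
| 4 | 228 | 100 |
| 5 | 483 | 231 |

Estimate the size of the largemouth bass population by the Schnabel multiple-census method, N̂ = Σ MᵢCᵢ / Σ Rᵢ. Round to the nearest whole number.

N ≈ 3476

Marked at large before each occasion: Mᵢ = Σⱼ<ᵢ (Cⱼ − Rⱼ) → M1=0, M2=911, M3=1055, M4=1536, M5=1664
Σ MᵢCᵢ = 0·911 + 911·197 + 1055·690 + 1536·228 + 1664·483 = 0 + 179467 + 727950 + 350208 + 803712 = 2061337
Σ Rᵢ = 0 + 53 + 209 + 100 + 231 = 593
N̂ = 2061337 / 593 ≈ 3476.1 → 3476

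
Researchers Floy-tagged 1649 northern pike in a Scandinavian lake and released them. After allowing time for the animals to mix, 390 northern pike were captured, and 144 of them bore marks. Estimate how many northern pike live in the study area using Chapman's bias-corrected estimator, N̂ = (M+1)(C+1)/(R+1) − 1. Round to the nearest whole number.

N̂ = (1649+1)(390+1)/(144+1) − 1 = 1650·391/145 − 1
= 645150/145 − 1 ≈ 4449.3 − 1 ≈ 4448.3 → 4448

N ≈ 4448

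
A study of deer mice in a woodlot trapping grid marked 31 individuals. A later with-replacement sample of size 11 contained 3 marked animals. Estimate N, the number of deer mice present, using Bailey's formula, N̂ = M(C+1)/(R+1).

N̂ = 31·(11+1)/(3+1) = 31·12/4 = 372/4 = 93

N = 93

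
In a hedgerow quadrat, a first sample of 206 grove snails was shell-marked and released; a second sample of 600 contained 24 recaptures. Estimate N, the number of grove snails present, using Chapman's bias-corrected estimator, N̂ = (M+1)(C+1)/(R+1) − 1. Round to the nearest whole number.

N ≈ 4975

N̂ = (206+1)(600+1)/(24+1) − 1 = 207·601/25 − 1
= 124407/25 − 1 ≈ 4976.3 − 1 ≈ 4975.3 → 4975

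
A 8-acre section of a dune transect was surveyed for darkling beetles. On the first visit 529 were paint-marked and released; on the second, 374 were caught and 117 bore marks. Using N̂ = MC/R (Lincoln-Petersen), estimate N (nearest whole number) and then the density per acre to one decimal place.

density ≈ 211.4 darkling beetles per acre

N̂ = 529·374/117 = 197846/117 ≈ 1691.0 → 1691
Density = N̂ / area = 1691 / 8 ≈ 211.38 → 211.4 per acre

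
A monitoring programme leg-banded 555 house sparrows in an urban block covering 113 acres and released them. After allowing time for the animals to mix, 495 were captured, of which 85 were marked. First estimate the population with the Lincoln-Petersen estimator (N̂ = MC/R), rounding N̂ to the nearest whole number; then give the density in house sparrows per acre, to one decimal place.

density ≈ 28.6 house sparrows per acre

N̂ = 555·495/85 = 274725/85 ≈ 3232.1 → 3232
Density = N̂ / area = 3232 / 113 ≈ 28.60 → 28.6 per acre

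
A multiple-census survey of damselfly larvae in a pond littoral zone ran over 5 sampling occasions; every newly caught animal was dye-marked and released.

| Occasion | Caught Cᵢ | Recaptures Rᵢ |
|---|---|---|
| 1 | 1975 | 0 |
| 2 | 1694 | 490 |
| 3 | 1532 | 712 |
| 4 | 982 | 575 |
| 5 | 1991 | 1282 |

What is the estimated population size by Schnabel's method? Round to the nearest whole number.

N ≈ 6837

Marked at large before each occasion: Mᵢ = Σⱼ<ᵢ (Cⱼ − Rⱼ) → M1=0, M2=1975, M3=3179, M4=3999, M5=4406
Σ MᵢCᵢ = 0·1975 + 1975·1694 + 3179·1532 + 3999·982 + 4406·1991 = 0 + 3345650 + 4870228 + 3927018 + 8772346 = 20915242
Σ Rᵢ = 0 + 490 + 712 + 575 + 1282 = 3059
N̂ = 20915242 / 3059 ≈ 6837.3 → 6837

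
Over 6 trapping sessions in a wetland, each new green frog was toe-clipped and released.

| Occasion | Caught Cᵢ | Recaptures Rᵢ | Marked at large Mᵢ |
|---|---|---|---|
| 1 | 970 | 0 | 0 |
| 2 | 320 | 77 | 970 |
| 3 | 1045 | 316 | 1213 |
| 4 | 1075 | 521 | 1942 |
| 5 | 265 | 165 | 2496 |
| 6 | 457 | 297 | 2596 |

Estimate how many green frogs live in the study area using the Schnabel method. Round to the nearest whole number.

Σ MᵢCᵢ = 0·970 + 970·320 + 1213·1045 + 1942·1075 + 2496·265 + 2596·457 = 0 + 310400 + 1267585 + 2087650 + 661440 + 1186372 = 5513447
Σ Rᵢ = 0 + 77 + 316 + 521 + 165 + 297 = 1376
N̂ = 5513447 / 1376 ≈ 4006.9 → 4007

N ≈ 4007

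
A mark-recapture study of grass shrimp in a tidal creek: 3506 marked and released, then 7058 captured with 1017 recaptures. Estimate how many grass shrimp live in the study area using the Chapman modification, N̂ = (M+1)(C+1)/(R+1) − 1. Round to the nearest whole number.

N̂ = (3506+1)(7058+1)/(1017+1) − 1 = 3507·7059/1018 − 1
= 24755913/1018 − 1 ≈ 24318.2 − 1 ≈ 24317.2 → 24317

N ≈ 24,317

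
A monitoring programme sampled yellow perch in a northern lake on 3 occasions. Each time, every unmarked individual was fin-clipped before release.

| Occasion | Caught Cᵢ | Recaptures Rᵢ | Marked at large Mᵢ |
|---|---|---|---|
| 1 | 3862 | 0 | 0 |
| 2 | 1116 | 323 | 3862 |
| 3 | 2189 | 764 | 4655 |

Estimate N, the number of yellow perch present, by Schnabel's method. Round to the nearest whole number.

Σ MᵢCᵢ = 0·3862 + 3862·1116 + 4655·2189 = 0 + 4309992 + 10189795 = 14499787
Σ Rᵢ = 0 + 323 + 764 = 1087
N̂ = 14499787 / 1087 ≈ 13339.3 → 13339

N ≈ 13,339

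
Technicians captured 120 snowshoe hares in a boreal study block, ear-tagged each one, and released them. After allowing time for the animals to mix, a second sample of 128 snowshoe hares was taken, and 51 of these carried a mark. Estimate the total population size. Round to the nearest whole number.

N ≈ 301

N = (120 × 128) / 51 = 15360 / 51 ≈ 301.2 → 301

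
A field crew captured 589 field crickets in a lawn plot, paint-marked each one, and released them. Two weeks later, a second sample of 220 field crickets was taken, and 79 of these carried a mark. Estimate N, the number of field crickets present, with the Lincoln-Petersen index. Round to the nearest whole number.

N ≈ 1640

N = (589 × 220) / 79 = 129580 / 79 ≈ 1640.3 → 1640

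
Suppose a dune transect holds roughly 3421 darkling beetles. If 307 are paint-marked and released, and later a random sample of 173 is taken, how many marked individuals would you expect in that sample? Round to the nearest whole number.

expected recaptures ≈ 16

The marked fraction of the population is 307/3421, so in a sample of 173 expect C·(M/N) marked.
E[R] = 307 × 173 / 3421 = 53111 / 3421 ≈ 15.5 → 16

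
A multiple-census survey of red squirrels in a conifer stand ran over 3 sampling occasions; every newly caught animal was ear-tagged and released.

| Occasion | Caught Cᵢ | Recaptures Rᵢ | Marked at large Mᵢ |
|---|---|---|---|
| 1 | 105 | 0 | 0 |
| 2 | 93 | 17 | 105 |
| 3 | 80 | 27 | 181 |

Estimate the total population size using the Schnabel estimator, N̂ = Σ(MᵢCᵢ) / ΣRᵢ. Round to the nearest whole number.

Σ MᵢCᵢ = 0·105 + 105·93 + 181·80 = 0 + 9765 + 14480 = 24245
Σ Rᵢ = 0 + 17 + 27 = 44
N̂ = 24245 / 44 ≈ 551.0 → 551

N ≈ 551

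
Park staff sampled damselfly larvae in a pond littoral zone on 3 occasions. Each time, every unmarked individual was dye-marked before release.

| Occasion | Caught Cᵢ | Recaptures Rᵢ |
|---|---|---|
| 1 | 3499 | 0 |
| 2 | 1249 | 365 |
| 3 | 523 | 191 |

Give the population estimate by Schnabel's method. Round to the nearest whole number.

Marked at large before each occasion: Mᵢ = Σⱼ<ᵢ (Cⱼ − Rⱼ) → M1=0, M2=3499, M3=4383
Σ MᵢCᵢ = 0·3499 + 3499·1249 + 4383·523 = 0 + 4370251 + 2292309 = 6662560
Σ Rᵢ = 0 + 365 + 191 = 556
N̂ = 6662560 / 556 ≈ 11983.0 → 11983

N ≈ 11,983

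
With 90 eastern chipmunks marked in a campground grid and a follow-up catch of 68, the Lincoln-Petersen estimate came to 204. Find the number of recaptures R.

From N = M·C/R: R = M·C / N = 90·68 / 204 = 6120 / 204 = 30.

R = 30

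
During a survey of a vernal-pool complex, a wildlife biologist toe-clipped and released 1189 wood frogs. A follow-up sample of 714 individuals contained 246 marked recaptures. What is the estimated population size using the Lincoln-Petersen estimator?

N = 3451

N = (1189 × 714) / 246 = 848946 / 246 = 3451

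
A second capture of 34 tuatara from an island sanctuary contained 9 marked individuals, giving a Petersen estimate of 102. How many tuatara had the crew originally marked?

M = 27

From N = M·C/R: M = N·R / C = 102·9 / 34 = 918 / 34 = 27.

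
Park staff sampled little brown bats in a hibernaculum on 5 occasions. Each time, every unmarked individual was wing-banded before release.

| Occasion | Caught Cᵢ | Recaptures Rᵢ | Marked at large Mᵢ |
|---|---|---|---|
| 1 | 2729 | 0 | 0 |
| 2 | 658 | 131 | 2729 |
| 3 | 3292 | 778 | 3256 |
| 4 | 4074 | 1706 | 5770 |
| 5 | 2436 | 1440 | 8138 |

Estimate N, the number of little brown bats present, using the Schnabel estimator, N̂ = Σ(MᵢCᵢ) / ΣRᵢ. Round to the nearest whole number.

Σ MᵢCᵢ = 0·2729 + 2729·658 + 3256·3292 + 5770·4074 + 8138·2436 = 0 + 1795682 + 10718752 + 23506980 + 19824168 = 55845582
Σ Rᵢ = 0 + 131 + 778 + 1706 + 1440 = 4055
N̂ = 55845582 / 4055 ≈ 13772.0 → 13772

N ≈ 13,772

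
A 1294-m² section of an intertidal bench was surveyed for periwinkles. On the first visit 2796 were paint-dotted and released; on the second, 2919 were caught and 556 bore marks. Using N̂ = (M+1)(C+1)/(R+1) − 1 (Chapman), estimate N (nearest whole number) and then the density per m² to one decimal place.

density ≈ 11.3 periwinkles per m²

N̂ = 2797·2920/557 − 1 = 8167240/557 − 1 ≈ 14661.9 → 14662
Density = N̂ / area = 14662 / 1294 ≈ 11.33 → 11.3 per m²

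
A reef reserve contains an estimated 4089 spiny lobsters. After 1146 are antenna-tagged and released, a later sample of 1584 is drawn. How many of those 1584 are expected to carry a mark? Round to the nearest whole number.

expected recaptures ≈ 444

Expected recaptures E[R] = M·C / N.
E[R] = 1146 × 1584 / 4089 = 1815264 / 4089 ≈ 443.9 → 444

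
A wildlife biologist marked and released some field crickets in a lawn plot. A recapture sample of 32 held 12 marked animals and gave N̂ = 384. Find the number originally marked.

M = 144

From N = M·C/R: M = N·R / C = 384·12 / 32 = 4608 / 32 = 144.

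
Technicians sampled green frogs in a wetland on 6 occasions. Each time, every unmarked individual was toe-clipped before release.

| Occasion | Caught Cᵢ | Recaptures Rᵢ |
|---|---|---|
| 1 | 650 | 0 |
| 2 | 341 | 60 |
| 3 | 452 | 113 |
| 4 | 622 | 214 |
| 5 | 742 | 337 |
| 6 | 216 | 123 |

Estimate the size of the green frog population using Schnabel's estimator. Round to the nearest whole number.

Marked at large before each occasion: Mᵢ = Σⱼ<ᵢ (Cⱼ − Rⱼ) → M1=0, M2=650, M3=931, M4=1270, M5=1678, M6=2083
Σ MᵢCᵢ = 0·650 + 650·341 + 931·452 + 1270·622 + 1678·742 + 2083·216 = 0 + 221650 + 420812 + 789940 + 1245076 + 449928 = 3127406
Σ Rᵢ = 0 + 60 + 113 + 214 + 337 + 123 = 847
N̂ = 3127406 / 847 ≈ 3692.3 → 3692

N ≈ 3692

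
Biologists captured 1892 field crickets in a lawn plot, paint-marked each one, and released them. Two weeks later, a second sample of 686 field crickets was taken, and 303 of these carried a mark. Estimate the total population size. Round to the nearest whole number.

N ≈ 4284

The marked fraction in the recapture sample should equal the marked fraction in the population: 303/686 = 1892/N.
N = (1892 × 686) / 303 = 1297912 / 303 ≈ 4283.5 → 4284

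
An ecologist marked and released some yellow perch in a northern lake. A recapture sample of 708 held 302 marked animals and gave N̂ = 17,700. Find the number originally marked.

From N = M·C/R: M = N·R / C = 17700·302 / 708 = 5345400 / 708 = 7550.

M = 7550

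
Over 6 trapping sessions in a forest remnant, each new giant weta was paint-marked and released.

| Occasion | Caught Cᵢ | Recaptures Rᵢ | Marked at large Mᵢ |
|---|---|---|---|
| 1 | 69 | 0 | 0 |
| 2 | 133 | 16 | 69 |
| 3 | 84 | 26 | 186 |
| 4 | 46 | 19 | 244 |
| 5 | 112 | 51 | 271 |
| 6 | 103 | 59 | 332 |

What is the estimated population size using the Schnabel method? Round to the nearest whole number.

Σ MᵢCᵢ = 0·69 + 69·133 + 186·84 + 244·46 + 271·112 + 332·103 = 0 + 9177 + 15624 + 11224 + 30352 + 34196 = 100573
Σ Rᵢ = 0 + 16 + 26 + 19 + 51 + 59 = 171
N̂ = 100573 / 171 ≈ 588.1 → 588

N ≈ 588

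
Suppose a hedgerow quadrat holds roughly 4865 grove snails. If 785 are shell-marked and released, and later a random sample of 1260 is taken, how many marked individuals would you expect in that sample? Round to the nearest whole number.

expected recaptures ≈ 203

The marked fraction of the population is 785/4865, so in a sample of 1260 expect C·(M/N) marked.
E[R] = 785 × 1260 / 4865 = 989100 / 4865 ≈ 203.3 → 203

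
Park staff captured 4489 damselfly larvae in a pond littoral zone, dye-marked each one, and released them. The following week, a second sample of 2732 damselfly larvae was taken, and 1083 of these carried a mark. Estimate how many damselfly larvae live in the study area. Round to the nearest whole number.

N ≈ 11,324

Lincoln-Petersen assumes M/N = R/C, so N = M·C / R.
N = (4489 × 2732) / 1083 = 12263948 / 1083 ≈ 11324.1 → 11324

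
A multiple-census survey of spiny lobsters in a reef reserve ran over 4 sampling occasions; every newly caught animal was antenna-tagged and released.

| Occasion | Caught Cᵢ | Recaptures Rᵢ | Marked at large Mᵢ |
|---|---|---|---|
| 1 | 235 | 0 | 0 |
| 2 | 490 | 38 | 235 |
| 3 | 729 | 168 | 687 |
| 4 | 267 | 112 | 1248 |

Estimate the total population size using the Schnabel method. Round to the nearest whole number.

Σ MᵢCᵢ = 0·235 + 235·490 + 687·729 + 1248·267 = 0 + 115150 + 500823 + 333216 = 949189
Σ Rᵢ = 0 + 38 + 168 + 112 = 318
N̂ = 949189 / 318 ≈ 2984.9 → 2985

N ≈ 2985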